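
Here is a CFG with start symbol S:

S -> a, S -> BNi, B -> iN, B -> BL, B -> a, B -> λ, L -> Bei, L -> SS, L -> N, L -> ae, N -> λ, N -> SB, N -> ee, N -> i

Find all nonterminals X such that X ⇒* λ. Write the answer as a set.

{B, L, N}

Directly nullable (have an ε-rule): {B, N}.
L is nullable via L -> N (every symbol on the right is already known nullable).
Not nullable: S — each has a terminal in every rule's right-hand side or depends on a non-nullable symbol.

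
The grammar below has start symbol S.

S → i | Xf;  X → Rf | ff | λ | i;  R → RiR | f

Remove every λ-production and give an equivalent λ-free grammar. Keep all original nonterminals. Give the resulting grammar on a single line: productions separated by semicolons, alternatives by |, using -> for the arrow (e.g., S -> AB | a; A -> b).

Nullable set: {X}.
S -> Xf: X nullable, giving Xf | f.
Drop X -> λ.
Unchanged (no nullable symbols): S -> i; R -> RiR; R -> f; X -> Rf; X -> ff; X -> i.

S -> f | i | Xf; R -> f | RiR; X -> i | Rf | ff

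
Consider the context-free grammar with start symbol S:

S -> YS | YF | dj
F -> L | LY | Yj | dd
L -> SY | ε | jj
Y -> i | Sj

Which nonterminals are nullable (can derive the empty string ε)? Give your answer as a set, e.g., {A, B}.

{F, L}

Directly nullable (have an ε-rule): {L}.
F is nullable via F -> L (every symbol on the right is already known nullable).
Not nullable: S, Y — each has a terminal in every rule's right-hand side or depends on a non-nullable symbol.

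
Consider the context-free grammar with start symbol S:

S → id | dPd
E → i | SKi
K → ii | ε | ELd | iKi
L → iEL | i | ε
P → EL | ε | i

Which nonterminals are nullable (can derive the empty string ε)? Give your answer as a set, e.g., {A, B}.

Directly nullable (have an ε-rule): {K, L, P}.
Not nullable: E, S — each has a terminal in every rule's right-hand side or depends on a non-nullable symbol.

{K, L, P}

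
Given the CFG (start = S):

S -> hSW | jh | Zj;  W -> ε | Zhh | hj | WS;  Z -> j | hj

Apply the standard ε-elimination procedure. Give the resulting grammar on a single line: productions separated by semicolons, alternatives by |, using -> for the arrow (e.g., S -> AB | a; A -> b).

Nullable set: {W}.
S -> hSW: W nullable, giving hS | hSW.
Drop W -> ε.
W -> WS: W nullable, giving S | WS.
Unchanged (no nullable symbols): S -> Zj; S -> jh; W -> Zhh; W -> hj; Z -> hj; Z -> j.

S -> Zj | hS | jh | hSW; W -> S | WS | hj | Zhh; Z -> j | hj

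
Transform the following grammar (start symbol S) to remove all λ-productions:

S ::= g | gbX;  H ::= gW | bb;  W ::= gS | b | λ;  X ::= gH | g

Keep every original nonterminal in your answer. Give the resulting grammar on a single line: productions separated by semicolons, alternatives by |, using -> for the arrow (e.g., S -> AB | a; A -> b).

Nullable set: {W}.
H -> gW: W nullable, giving g | gW.
Drop W -> λ.
Unchanged (no nullable symbols): S -> g; S -> gbX; H -> bb; W -> b; W -> gS; X -> g; X -> gH.

S -> g | gbX; H -> g | bb | gW; W -> b | gS; X -> g | gH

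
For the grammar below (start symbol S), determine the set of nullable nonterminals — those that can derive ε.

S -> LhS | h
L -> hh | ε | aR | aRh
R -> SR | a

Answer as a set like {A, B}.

{L}

Directly nullable (have an ε-rule): {L}.
Not nullable: R, S — each has a terminal in every rule's right-hand side or depends on a non-nullable symbol.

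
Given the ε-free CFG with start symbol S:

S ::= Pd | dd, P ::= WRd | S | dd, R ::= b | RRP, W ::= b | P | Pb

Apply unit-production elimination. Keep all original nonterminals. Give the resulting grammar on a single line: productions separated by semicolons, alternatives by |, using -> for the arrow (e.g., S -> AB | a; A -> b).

Unit productions: P->S, W->P.
Unit pairs (A ⇒* B via units): (P,S), (W,P), (W,S).
S: inherits non-unit rules of {S} → Pd | dd.
P: inherits non-unit rules of {P, S} → Pd | WRd | dd.
R: inherits non-unit rules of {R} → RRP | b.
W: inherits non-unit rules of {P, S, W} → Pb | Pd | WRd | b | dd.

S -> Pd | dd; P -> Pd | dd | WRd; R -> b | RRP; W -> b | Pb | Pd | dd | WRd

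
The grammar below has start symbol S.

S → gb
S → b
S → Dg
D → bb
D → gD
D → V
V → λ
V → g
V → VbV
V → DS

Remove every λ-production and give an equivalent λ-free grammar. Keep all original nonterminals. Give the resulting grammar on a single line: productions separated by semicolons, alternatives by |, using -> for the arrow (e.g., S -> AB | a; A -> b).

S -> b | g | Dg | gb; D -> V | g | bb | gD; V -> S | b | g | DS | Vb | bV | VbV

Nullable set: {D, V}.
S -> Dg: D nullable, giving Dg | g.
D -> V: V nullable, giving V.
D -> gD: D nullable, giving g | gD.
Drop V -> λ.
V -> DS: D nullable, giving DS | S.
V -> VbV: V, V nullable, giving Vb | VbV | b | bV.
Unchanged (no nullable symbols): S -> b; S -> gb; D -> bb; V -> g.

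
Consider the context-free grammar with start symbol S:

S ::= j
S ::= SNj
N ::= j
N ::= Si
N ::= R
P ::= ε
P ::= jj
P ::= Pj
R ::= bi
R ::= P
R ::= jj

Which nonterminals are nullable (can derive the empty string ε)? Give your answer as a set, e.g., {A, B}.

Directly nullable (have an ε-rule): {P}.
R is nullable via R -> P (every symbol on the right is already known nullable).
N is nullable via N -> R (every symbol on the right is already known nullable).
Not nullable: S — each has a terminal in every rule's right-hand side or depends on a non-nullable symbol.

{N, P, R}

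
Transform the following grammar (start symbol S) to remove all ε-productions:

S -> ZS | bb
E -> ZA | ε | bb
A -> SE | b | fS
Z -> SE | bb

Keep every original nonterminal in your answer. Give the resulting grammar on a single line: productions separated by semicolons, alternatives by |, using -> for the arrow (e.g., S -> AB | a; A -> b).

Nullable set: {E}.
A -> SE: E nullable, giving S | SE.
Drop E -> ε.
Z -> SE: E nullable, giving S | SE.
Unchanged (no nullable symbols): S -> ZS; S -> bb; A -> b; A -> fS; E -> ZA; E -> bb; Z -> bb.

S -> ZS | bb; A -> S | b | SE | fS; E -> ZA | bb; Z -> S | SE | bb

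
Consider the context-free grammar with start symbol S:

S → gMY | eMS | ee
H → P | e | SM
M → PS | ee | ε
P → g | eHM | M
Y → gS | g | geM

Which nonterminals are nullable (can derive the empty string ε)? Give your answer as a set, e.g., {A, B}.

{H, M, P}

Directly nullable (have an ε-rule): {M}.
P is nullable via P -> M (every symbol on the right is already known nullable).
H is nullable via H -> P (every symbol on the right is already known nullable).
Not nullable: S, Y — each has a terminal in every rule's right-hand side or depends on a non-nullable symbol.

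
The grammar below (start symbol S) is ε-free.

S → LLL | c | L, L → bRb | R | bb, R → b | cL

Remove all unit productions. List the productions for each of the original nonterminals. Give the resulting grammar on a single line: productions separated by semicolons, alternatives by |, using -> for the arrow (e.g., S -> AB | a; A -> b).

S -> b | c | bb | cL | LLL | bRb; L -> b | bb | cL | bRb; R -> b | cL

Unit productions: L->R, S->L.
Unit pairs (A ⇒* B via units): (L,R), (S,L), (S,R).
S: inherits non-unit rules of {L, R, S} → LLL | b | bRb | bb | c | cL.
L: inherits non-unit rules of {L, R} → b | bRb | bb | cL.
R: inherits non-unit rules of {R} → b | cL.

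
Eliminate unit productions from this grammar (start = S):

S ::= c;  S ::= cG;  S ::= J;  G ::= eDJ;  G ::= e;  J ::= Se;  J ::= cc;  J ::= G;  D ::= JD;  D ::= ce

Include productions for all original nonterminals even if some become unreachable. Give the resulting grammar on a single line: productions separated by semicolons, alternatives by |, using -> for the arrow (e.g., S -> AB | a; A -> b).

S -> c | e | Se | cG | cc | eDJ; D -> JD | ce; G -> e | eDJ; J -> e | Se | cc | eDJ

Unit productions: J->G, S->J.
Unit pairs (A ⇒* B via units): (J,G), (S,G), (S,J).
S: inherits non-unit rules of {G, J, S} → Se | c | cG | cc | e | eDJ.
D: inherits non-unit rules of {D} → JD | ce.
G: inherits non-unit rules of {G} → e | eDJ.
J: inherits non-unit rules of {G, J} → Se | cc | e | eDJ.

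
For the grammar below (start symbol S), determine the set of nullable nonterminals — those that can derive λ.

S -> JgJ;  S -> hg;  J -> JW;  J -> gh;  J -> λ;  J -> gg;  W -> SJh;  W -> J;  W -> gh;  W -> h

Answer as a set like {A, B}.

Directly nullable (have an ε-rule): {J}.
W is nullable via W -> J (every symbol on the right is already known nullable).
Not nullable: S — each has a terminal in every rule's right-hand side or depends on a non-nullable symbol.

{J, W}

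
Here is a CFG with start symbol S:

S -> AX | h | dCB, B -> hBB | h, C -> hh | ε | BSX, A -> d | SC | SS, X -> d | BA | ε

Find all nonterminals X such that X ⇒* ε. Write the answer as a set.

{C, X}

Directly nullable (have an ε-rule): {C, X}.
Not nullable: A, B, S — each has a terminal in every rule's right-hand side or depends on a non-nullable symbol.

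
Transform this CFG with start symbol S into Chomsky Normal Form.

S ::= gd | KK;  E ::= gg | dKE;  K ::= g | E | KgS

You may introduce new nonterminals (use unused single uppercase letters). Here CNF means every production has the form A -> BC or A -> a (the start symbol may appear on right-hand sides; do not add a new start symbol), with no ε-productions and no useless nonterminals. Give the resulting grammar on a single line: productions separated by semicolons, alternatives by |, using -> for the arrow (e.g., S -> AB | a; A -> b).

No ε-productions.
After unit-elimination: S -> KK | gd; E -> gg | dKE; K -> g | gg | KgS | dKE.
TERM: introduce A -> d, B -> g and substitute in every rule of length ≥2.
BIN: E -> AKE becomes E -> AC, C -> KE; K -> AKE becomes K -> AD, D -> KE; K -> KBS becomes K -> KF, F -> BS.

S -> BA | KK; A -> d; B -> g; C -> KE; D -> KE; E -> AC | BB; F -> BS; K -> g | AD | BB | KF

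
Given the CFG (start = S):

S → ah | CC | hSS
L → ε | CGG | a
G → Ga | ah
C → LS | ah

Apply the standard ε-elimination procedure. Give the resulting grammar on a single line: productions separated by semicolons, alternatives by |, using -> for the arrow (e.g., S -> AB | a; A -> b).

S -> CC | ah | hSS; C -> S | LS | ah; G -> Ga | ah; L -> a | CGG

Nullable set: {L}.
C -> LS: L nullable, giving LS | S.
Drop L -> ε.
Unchanged (no nullable symbols): S -> CC; S -> ah; S -> hSS; C -> ah; G -> Ga; G -> ah; L -> CGG; L -> a.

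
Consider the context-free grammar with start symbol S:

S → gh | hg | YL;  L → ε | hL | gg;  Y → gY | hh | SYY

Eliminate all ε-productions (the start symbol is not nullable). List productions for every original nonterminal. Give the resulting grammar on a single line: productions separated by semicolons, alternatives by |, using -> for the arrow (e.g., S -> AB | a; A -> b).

S -> Y | YL | gh | hg; L -> h | gg | hL; Y -> gY | hh | SYY

Nullable set: {L}.
S -> YL: L nullable, giving Y | YL.
Drop L -> ε.
L -> hL: L nullable, giving h | hL.
Unchanged (no nullable symbols): S -> gh; S -> hg; L -> gg; Y -> SYY; Y -> gY; Y -> hh.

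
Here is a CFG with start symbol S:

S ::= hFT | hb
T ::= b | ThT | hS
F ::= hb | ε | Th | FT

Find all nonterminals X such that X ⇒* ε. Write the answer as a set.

Directly nullable (have an ε-rule): {F}.
Not nullable: S, T — each has a terminal in every rule's right-hand side or depends on a non-nullable symbol.

{F}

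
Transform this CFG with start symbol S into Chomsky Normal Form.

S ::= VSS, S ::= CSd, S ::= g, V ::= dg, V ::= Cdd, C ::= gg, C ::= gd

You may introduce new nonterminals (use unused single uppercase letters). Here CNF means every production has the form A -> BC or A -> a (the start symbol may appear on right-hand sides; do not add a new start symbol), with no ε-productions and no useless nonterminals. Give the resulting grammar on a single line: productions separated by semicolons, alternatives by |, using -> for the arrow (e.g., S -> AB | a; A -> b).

S -> g | CD | VE; A -> g; B -> d; C -> AA | AB; D -> SB; E -> SS; F -> BB; V -> BA | CF

No ε-productions.
No unit productions to eliminate.
TERM: introduce B -> d, A -> g and substitute in every rule of length ≥2.
BIN: S -> CSB becomes S -> CD, D -> SB; S -> VSS becomes S -> VE, E -> SS; V -> CBB becomes V -> CF, F -> BB.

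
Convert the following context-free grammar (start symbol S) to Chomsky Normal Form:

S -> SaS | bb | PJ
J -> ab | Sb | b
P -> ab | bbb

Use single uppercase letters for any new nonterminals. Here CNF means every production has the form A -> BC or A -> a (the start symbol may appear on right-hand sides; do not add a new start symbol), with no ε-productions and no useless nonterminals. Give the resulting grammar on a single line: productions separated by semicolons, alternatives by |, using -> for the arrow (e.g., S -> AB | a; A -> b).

S -> AA | PJ | SD; A -> b; B -> a; C -> AA; D -> BS; J -> b | BA | SA; P -> AC | BA

No ε-productions.
No unit productions to eliminate.
TERM: introduce B -> a, A -> b and substitute in every rule of length ≥2.
BIN: P -> AAA becomes P -> AC, C -> AA; S -> SBS becomes S -> SD, D -> BS.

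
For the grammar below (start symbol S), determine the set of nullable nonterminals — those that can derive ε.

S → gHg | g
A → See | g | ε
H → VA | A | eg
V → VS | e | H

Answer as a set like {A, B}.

{A, H, V}

Directly nullable (have an ε-rule): {A}.
H is nullable via H -> A (every symbol on the right is already known nullable).
V is nullable via V -> H (every symbol on the right is already known nullable).
Not nullable: S — each has a terminal in every rule's right-hand side or depends on a non-nullable symbol.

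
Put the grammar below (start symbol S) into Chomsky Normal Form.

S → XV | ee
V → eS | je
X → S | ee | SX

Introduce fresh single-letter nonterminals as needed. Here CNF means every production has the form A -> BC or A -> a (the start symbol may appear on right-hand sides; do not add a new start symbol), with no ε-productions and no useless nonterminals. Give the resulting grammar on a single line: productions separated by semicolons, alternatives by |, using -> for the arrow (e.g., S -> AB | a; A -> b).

No ε-productions.
After unit-elimination: S -> XV | ee; V -> eS | je; X -> SX | XV | ee.
TERM: introduce A -> e, B -> j and substitute in every rule of length ≥2.

S -> AA | XV; A -> e; B -> j; V -> AS | BA; X -> AA | SX | XV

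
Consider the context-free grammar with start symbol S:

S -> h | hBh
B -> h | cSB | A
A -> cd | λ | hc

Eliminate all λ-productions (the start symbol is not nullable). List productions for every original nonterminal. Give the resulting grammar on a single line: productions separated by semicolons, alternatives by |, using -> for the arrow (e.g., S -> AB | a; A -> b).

Nullable set: {A, B}.
S -> hBh: B nullable, giving hBh | hh.
Drop A -> λ.
B -> A: A nullable, giving A.
B -> cSB: B nullable, giving cS | cSB.
Unchanged (no nullable symbols): S -> h; A -> cd; A -> hc; B -> h.

S -> h | hh | hBh; A -> cd | hc; B -> A | h | cS | cSB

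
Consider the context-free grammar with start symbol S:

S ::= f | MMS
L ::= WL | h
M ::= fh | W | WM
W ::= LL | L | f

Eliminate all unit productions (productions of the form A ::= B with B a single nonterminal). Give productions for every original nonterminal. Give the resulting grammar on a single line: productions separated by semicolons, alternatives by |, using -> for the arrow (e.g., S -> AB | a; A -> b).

S -> f | MMS; L -> h | WL; M -> f | h | LL | WL | WM | fh; W -> f | h | LL | WL

Unit productions: M->W, W->L.
Unit pairs (A ⇒* B via units): (M,L), (M,W), (W,L).
S: inherits non-unit rules of {S} → MMS | f.
L: inherits non-unit rules of {L} → WL | h.
M: inherits non-unit rules of {L, M, W} → LL | WL | WM | f | fh | h.
W: inherits non-unit rules of {L, W} → LL | WL | f | h.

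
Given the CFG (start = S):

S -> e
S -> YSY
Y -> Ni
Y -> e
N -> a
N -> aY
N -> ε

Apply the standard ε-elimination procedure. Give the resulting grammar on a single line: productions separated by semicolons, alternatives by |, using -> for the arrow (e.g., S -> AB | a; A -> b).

S -> e | YSY; N -> a | aY; Y -> e | i | Ni

Nullable set: {N}.
Drop N -> ε.
Y -> Ni: N nullable, giving Ni | i.
Unchanged (no nullable symbols): S -> YSY; S -> e; N -> a; N -> aY; Y -> e.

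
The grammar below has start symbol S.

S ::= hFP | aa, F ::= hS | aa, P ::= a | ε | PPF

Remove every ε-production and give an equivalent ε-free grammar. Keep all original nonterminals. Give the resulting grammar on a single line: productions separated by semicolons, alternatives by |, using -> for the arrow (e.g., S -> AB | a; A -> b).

S -> aa | hF | hFP; F -> aa | hS; P -> F | a | PF | PPF

Nullable set: {P}.
S -> hFP: P nullable, giving hF | hFP.
Drop P -> ε.
P -> PPF: P, P nullable, giving F | PF | PPF.
Unchanged (no nullable symbols): S -> aa; F -> aa; F -> hS; P -> a.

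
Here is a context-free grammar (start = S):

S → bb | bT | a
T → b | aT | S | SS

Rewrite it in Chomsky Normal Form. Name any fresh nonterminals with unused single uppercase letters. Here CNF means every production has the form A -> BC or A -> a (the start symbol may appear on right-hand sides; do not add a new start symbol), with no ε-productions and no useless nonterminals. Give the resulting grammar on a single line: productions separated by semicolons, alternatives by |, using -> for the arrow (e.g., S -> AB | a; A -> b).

S -> a | AA | AT; A -> b; B -> a; T -> a | b | AA | AT | BT | SS

No ε-productions.
After unit-elimination: S -> a | bT | bb; T -> a | b | SS | aT | bT | bb.
TERM: introduce B -> a, A -> b and substitute in every rule of length ≥2.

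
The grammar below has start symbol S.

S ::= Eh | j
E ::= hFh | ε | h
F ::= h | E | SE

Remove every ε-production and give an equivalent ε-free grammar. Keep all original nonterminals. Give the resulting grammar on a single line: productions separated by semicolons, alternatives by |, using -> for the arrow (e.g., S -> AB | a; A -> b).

Nullable set: {E, F}.
S -> Eh: E nullable, giving Eh | h.
Drop E -> ε.
E -> hFh: F nullable, giving hFh | hh.
F -> E: E nullable, giving E.
F -> SE: E nullable, giving S | SE.
Unchanged (no nullable symbols): S -> j; E -> h; F -> h.

S -> h | j | Eh; E -> h | hh | hFh; F -> E | S | h | SE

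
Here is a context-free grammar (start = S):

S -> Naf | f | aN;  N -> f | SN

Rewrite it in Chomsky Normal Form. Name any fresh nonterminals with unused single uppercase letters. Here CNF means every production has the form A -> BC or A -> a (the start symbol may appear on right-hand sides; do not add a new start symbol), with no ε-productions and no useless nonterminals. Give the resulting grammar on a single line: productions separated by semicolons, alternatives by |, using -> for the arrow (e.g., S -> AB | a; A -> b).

No ε-productions.
No unit productions to eliminate.
TERM: introduce A -> a, B -> f and substitute in every rule of length ≥2.
BIN: S -> NAB becomes S -> NC, C -> AB.

S -> f | AN | NC; A -> a; B -> f; C -> AB; N -> f | SN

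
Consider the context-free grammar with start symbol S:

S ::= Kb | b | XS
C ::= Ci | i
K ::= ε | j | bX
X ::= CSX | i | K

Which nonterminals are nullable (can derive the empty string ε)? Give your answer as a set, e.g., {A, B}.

{K, X}

Directly nullable (have an ε-rule): {K}.
X is nullable via X -> K (every symbol on the right is already known nullable).
Not nullable: C, S — each has a terminal in every rule's right-hand side or depends on a non-nullable symbol.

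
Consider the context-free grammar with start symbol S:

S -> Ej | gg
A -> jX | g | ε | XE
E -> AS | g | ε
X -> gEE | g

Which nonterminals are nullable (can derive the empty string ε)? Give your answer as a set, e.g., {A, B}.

Directly nullable (have an ε-rule): {A, E}.
Not nullable: S, X — each has a terminal in every rule's right-hand side or depends on a non-nullable symbol.

{A, E}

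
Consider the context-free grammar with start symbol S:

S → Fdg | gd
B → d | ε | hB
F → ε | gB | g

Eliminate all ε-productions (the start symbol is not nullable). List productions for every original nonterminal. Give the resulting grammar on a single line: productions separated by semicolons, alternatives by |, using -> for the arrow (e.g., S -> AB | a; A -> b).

Nullable set: {B, F}.
S -> Fdg: F nullable, giving Fdg | dg.
Drop B -> ε.
B -> hB: B nullable, giving h | hB.
Drop F -> ε.
F -> gB: B nullable, giving g | gB.
Unchanged (no nullable symbols): S -> gd; B -> d; F -> g.

S -> dg | gd | Fdg; B -> d | h | hB; F -> g | gB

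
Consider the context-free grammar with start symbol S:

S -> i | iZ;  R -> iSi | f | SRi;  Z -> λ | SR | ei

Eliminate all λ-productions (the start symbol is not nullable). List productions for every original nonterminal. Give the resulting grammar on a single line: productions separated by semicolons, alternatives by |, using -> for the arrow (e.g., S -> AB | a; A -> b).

Nullable set: {Z}.
S -> iZ: Z nullable, giving i | iZ.
Drop Z -> λ.
Unchanged (no nullable symbols): S -> i; R -> SRi; R -> f; R -> iSi; Z -> SR; Z -> ei.

S -> i | iZ; R -> f | SRi | iSi; Z -> SR | ei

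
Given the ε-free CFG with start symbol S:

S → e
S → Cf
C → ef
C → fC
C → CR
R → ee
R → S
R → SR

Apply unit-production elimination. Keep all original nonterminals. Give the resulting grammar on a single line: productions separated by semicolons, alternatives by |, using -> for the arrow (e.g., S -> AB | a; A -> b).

S -> e | Cf; C -> CR | ef | fC; R -> e | Cf | SR | ee

Unit productions: R->S.
Unit pairs (A ⇒* B via units): (R,S).
S: inherits non-unit rules of {S} → Cf | e.
C: inherits non-unit rules of {C} → CR | ef | fC.
R: inherits non-unit rules of {R, S} → Cf | SR | e | ee.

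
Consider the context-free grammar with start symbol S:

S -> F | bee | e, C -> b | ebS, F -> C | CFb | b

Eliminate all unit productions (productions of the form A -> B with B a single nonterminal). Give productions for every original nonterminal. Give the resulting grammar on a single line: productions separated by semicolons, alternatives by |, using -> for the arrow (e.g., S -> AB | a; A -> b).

Unit productions: F->C, S->F.
Unit pairs (A ⇒* B via units): (F,C), (S,C), (S,F).
S: inherits non-unit rules of {C, F, S} → CFb | b | bee | e | ebS.
C: inherits non-unit rules of {C} → b | ebS.
F: inherits non-unit rules of {C, F} → CFb | b | ebS.

S -> b | e | CFb | bee | ebS; C -> b | ebS; F -> b | CFb | ebS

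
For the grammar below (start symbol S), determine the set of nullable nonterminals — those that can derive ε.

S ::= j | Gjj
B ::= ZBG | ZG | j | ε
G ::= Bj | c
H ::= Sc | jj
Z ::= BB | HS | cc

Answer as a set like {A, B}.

{B, Z}

Directly nullable (have an ε-rule): {B}.
Z is nullable via Z -> BB (every symbol on the right is already known nullable).
Not nullable: G, H, S — each has a terminal in every rule's right-hand side or depends on a non-nullable symbol.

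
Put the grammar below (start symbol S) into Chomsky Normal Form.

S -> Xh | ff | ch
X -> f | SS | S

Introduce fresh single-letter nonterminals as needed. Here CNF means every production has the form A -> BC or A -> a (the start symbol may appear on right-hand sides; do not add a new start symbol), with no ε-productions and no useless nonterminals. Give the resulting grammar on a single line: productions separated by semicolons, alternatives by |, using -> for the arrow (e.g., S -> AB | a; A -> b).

S -> BA | CC | XA; A -> h; B -> c; C -> f; X -> f | BA | CC | SS | XA

No ε-productions.
After unit-elimination: S -> Xh | ch | ff; X -> f | SS | Xh | ch | ff.
TERM: introduce B -> c, C -> f, A -> h and substitute in every rule of length ≥2.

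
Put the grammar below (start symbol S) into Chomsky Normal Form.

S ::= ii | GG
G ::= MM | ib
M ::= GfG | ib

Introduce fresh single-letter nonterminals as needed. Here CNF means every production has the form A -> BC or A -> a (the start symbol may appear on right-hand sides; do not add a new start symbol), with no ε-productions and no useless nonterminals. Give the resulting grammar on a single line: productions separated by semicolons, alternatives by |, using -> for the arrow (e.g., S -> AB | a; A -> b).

S -> AA | GG; A -> i; B -> b; C -> f; D -> CG; G -> AB | MM; M -> AB | GD

No ε-productions.
No unit productions to eliminate.
TERM: introduce B -> b, C -> f, A -> i and substitute in every rule of length ≥2.
BIN: M -> GCG becomes M -> GD, D -> CG.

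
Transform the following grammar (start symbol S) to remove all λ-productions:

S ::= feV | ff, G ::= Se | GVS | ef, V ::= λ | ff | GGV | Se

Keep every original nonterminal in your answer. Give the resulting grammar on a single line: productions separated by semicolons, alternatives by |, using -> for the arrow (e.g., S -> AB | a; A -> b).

S -> fe | ff | feV; G -> GS | Se | ef | GVS; V -> GG | Se | ff | GGV

Nullable set: {V}.
S -> feV: V nullable, giving fe | feV.
G -> GVS: V nullable, giving GS | GVS.
Drop V -> λ.
V -> GGV: V nullable, giving GG | GGV.
Unchanged (no nullable symbols): S -> ff; G -> Se; G -> ef; V -> Se; V -> ff.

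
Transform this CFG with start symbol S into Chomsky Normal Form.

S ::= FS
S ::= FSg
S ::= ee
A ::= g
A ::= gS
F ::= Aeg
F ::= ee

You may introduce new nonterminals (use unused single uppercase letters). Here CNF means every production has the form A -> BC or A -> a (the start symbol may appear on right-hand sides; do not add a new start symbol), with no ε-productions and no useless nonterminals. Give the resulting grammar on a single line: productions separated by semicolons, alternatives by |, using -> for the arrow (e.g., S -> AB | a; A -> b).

S -> CC | FE | FS; A -> g | BS; B -> g; C -> e; D -> CB; E -> SB; F -> AD | CC

No ε-productions.
No unit productions to eliminate.
TERM: introduce C -> e, B -> g and substitute in every rule of length ≥2.
BIN: F -> ACB becomes F -> AD, D -> CB; S -> FSB becomes S -> FE, E -> SB.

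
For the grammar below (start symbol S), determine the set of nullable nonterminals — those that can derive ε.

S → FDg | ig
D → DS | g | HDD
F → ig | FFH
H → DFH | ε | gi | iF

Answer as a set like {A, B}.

{H}

Directly nullable (have an ε-rule): {H}.
Not nullable: D, F, S — each has a terminal in every rule's right-hand side or depends on a non-nullable symbol.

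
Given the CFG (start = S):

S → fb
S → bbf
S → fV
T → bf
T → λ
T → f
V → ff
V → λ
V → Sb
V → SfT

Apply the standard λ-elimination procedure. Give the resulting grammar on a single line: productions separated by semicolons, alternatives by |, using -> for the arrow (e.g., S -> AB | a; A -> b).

S -> f | fV | fb | bbf; T -> f | bf; V -> Sb | Sf | ff | SfT

Nullable set: {T, V}.
S -> fV: V nullable, giving f | fV.
Drop T -> λ.
Drop V -> λ.
V -> SfT: T nullable, giving Sf | SfT.
Unchanged (no nullable symbols): S -> bbf; S -> fb; T -> bf; T -> f; V -> Sb; V -> ff.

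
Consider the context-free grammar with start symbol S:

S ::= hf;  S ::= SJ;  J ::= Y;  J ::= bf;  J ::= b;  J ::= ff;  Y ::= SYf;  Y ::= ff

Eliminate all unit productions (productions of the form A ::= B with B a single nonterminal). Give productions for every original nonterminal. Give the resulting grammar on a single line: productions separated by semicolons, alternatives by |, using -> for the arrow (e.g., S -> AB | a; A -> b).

Unit productions: J->Y.
Unit pairs (A ⇒* B via units): (J,Y).
S: inherits non-unit rules of {S} → SJ | hf.
J: inherits non-unit rules of {J, Y} → SYf | b | bf | ff.
Y: inherits non-unit rules of {Y} → SYf | ff.

S -> SJ | hf; J -> b | bf | ff | SYf; Y -> ff | SYf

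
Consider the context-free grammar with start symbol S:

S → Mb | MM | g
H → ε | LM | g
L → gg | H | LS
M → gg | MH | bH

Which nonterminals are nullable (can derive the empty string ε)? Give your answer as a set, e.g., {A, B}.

{H, L}

Directly nullable (have an ε-rule): {H}.
L is nullable via L -> H (every symbol on the right is already known nullable).
Not nullable: M, S — each has a terminal in every rule's right-hand side or depends on a non-nullable symbol.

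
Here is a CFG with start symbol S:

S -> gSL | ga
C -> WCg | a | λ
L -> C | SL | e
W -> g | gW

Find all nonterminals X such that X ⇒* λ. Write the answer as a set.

{C, L}

Directly nullable (have an ε-rule): {C}.
L is nullable via L -> C (every symbol on the right is already known nullable).
Not nullable: S, W — each has a terminal in every rule's right-hand side or depends on a non-nullable symbol.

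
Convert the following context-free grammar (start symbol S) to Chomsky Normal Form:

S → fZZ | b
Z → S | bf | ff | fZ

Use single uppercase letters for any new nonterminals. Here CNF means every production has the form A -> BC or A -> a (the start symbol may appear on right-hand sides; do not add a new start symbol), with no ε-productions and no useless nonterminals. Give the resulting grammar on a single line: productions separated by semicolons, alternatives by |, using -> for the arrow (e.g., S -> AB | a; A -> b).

No ε-productions.
After unit-elimination: S -> b | fZZ; Z -> b | bf | fZ | ff | fZZ.
TERM: introduce B -> b, A -> f and substitute in every rule of length ≥2.
BIN: S -> AZZ becomes S -> AC, C -> ZZ; Z -> AZZ becomes Z -> AD, D -> ZZ.

S -> b | AC; A -> f; B -> b; C -> ZZ; D -> ZZ; Z -> b | AA | AD | AZ | BA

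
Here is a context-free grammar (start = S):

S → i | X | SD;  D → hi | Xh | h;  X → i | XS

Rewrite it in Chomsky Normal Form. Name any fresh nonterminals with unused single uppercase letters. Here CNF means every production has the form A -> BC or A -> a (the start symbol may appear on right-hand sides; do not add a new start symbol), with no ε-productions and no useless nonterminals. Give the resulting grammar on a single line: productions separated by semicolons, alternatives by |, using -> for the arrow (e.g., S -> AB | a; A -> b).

No ε-productions.
After unit-elimination: S -> i | SD | XS; D -> h | Xh | hi; X -> i | XS.
TERM: introduce A -> h, B -> i and substitute in every rule of length ≥2.

S -> i | SD | XS; A -> h; B -> i; D -> h | AB | XA; X -> i | XS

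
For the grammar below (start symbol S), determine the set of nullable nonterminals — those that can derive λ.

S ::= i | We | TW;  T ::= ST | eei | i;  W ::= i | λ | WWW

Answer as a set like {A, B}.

{W}

Directly nullable (have an ε-rule): {W}.
Not nullable: S, T — each has a terminal in every rule's right-hand side or depends on a non-nullable symbol.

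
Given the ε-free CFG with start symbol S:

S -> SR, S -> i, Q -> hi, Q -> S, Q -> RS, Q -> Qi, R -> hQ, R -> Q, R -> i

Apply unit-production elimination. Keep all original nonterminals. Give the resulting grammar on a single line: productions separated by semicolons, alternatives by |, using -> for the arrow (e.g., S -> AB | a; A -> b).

Unit productions: Q->S, R->Q.
Unit pairs (A ⇒* B via units): (Q,S), (R,Q), (R,S).
S: inherits non-unit rules of {S} → SR | i.
Q: inherits non-unit rules of {Q, S} → Qi | RS | SR | hi | i.
R: inherits non-unit rules of {Q, R, S} → Qi | RS | SR | hQ | hi | i.

S -> i | SR; Q -> i | Qi | RS | SR | hi; R -> i | Qi | RS | SR | hQ | hi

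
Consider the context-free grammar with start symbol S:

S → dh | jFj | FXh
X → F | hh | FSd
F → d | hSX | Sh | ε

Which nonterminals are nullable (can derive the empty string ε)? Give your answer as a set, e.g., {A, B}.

Directly nullable (have an ε-rule): {F}.
X is nullable via X -> F (every symbol on the right is already known nullable).
Not nullable: S — each has a terminal in every rule's right-hand side or depends on a non-nullable symbol.

{F, X}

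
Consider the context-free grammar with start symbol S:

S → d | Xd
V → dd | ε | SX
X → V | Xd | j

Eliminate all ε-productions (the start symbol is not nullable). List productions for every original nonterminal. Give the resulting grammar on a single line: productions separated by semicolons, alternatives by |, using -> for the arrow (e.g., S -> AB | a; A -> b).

S -> d | Xd; V -> S | SX | dd; X -> V | d | j | Xd

Nullable set: {V, X}.
S -> Xd: X nullable, giving Xd | d.
Drop V -> ε.
V -> SX: X nullable, giving S | SX.
X -> V: V nullable, giving V.
X -> Xd: X nullable, giving Xd | d.
Unchanged (no nullable symbols): S -> d; V -> dd; X -> j.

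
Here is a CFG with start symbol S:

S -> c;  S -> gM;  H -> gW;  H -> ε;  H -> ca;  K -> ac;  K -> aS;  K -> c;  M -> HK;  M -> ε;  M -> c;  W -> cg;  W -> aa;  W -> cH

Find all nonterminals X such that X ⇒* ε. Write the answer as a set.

Directly nullable (have an ε-rule): {H, M}.
Not nullable: K, S, W — each has a terminal in every rule's right-hand side or depends on a non-nullable symbol.

{H, M}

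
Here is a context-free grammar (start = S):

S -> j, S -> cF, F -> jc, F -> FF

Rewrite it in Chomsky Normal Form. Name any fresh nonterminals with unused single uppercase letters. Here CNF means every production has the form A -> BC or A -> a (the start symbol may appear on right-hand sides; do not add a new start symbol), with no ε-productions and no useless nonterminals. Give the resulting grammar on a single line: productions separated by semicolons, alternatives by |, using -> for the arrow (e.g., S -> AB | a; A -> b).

S -> j | BF; A -> j; B -> c; F -> AB | FF

No ε-productions.
No unit productions to eliminate.
TERM: introduce B -> c, A -> j and substitute in every rule of length ≥2.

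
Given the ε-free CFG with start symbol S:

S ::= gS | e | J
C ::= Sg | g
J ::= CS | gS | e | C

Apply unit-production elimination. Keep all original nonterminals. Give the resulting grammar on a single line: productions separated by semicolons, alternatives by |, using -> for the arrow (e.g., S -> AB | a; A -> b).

Unit productions: J->C, S->J.
Unit pairs (A ⇒* B via units): (J,C), (S,C), (S,J).
S: inherits non-unit rules of {C, J, S} → CS | Sg | e | g | gS.
C: inherits non-unit rules of {C} → Sg | g.
J: inherits non-unit rules of {C, J} → CS | Sg | e | g | gS.

S -> e | g | CS | Sg | gS; C -> g | Sg; J -> e | g | CS | Sg | gS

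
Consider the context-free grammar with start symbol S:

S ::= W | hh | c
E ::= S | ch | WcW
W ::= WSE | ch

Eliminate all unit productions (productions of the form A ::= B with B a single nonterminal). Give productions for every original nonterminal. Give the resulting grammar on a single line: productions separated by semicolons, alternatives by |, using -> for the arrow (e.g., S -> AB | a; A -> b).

S -> c | ch | hh | WSE; E -> c | ch | hh | WSE | WcW; W -> ch | WSE

Unit productions: E->S, S->W.
Unit pairs (A ⇒* B via units): (E,S), (E,W), (S,W).
S: inherits non-unit rules of {S, W} → WSE | c | ch | hh.
E: inherits non-unit rules of {E, S, W} → WSE | WcW | c | ch | hh.
W: inherits non-unit rules of {W} → WSE | ch.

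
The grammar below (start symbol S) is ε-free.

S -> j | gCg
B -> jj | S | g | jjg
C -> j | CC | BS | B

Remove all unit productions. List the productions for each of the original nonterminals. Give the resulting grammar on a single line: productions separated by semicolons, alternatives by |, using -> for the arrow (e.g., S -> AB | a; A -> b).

Unit productions: B->S, C->B.
Unit pairs (A ⇒* B via units): (B,S), (C,B), (C,S).
S: inherits non-unit rules of {S} → gCg | j.
B: inherits non-unit rules of {B, S} → g | gCg | j | jj | jjg.
C: inherits non-unit rules of {B, C, S} → BS | CC | g | gCg | j | jj | jjg.

S -> j | gCg; B -> g | j | jj | gCg | jjg; C -> g | j | BS | CC | jj | gCg | jjg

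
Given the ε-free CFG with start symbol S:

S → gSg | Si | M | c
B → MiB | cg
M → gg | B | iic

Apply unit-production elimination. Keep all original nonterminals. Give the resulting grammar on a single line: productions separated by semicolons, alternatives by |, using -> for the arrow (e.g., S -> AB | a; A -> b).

S -> c | Si | cg | gg | MiB | gSg | iic; B -> cg | MiB; M -> cg | gg | MiB | iic

Unit productions: M->B, S->M.
Unit pairs (A ⇒* B via units): (M,B), (S,B), (S,M).
S: inherits non-unit rules of {B, M, S} → MiB | Si | c | cg | gSg | gg | iic.
B: inherits non-unit rules of {B} → MiB | cg.
M: inherits non-unit rules of {B, M} → MiB | cg | gg | iic.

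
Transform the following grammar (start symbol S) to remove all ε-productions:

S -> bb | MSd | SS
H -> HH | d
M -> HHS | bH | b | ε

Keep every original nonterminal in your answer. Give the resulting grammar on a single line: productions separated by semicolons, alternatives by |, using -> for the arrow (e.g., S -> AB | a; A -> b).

S -> SS | Sd | bb | MSd; H -> d | HH; M -> b | bH | HHS

Nullable set: {M}.
S -> MSd: M nullable, giving MSd | Sd.
Drop M -> ε.
Unchanged (no nullable symbols): S -> SS; S -> bb; H -> HH; H -> d; M -> HHS; M -> b; M -> bH.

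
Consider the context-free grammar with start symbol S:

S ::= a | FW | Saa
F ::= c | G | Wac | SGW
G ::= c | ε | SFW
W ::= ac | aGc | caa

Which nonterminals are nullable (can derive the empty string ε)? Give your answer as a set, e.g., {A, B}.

Directly nullable (have an ε-rule): {G}.
F is nullable via F -> G (every symbol on the right is already known nullable).
Not nullable: S, W — each has a terminal in every rule's right-hand side or depends on a non-nullable symbol.

{F, G}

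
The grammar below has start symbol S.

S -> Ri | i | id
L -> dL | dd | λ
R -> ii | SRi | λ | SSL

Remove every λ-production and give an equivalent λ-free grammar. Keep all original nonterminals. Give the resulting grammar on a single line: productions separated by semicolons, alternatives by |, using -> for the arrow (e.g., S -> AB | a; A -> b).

S -> i | Ri | id; L -> d | dL | dd; R -> SS | Si | ii | SRi | SSL

Nullable set: {L, R}.
S -> Ri: R nullable, giving Ri | i.
Drop L -> λ.
L -> dL: L nullable, giving d | dL.
Drop R -> λ.
R -> SRi: R nullable, giving SRi | Si.
R -> SSL: L nullable, giving SS | SSL.
Unchanged (no nullable symbols): S -> i; S -> id; L -> dd; R -> ii.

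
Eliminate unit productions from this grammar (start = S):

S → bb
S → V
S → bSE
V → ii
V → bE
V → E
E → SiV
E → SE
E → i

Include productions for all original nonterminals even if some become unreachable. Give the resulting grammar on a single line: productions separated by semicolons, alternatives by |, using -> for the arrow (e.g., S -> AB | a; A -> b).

S -> i | SE | bE | bb | ii | SiV | bSE; E -> i | SE | SiV; V -> i | SE | bE | ii | SiV

Unit productions: S->V, V->E.
Unit pairs (A ⇒* B via units): (S,E), (S,V), (V,E).
S: inherits non-unit rules of {E, S, V} → SE | SiV | bE | bSE | bb | i | ii.
E: inherits non-unit rules of {E} → SE | SiV | i.
V: inherits non-unit rules of {E, V} → SE | SiV | bE | i | ii.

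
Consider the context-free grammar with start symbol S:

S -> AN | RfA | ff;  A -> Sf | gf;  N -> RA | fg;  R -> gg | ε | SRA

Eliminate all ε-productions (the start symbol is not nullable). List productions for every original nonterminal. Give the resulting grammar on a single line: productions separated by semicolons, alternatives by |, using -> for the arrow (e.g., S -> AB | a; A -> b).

S -> AN | fA | ff | RfA; A -> Sf | gf; N -> A | RA | fg; R -> SA | gg | SRA

Nullable set: {R}.
S -> RfA: R nullable, giving RfA | fA.
N -> RA: R nullable, giving A | RA.
Drop R -> ε.
R -> SRA: R nullable, giving SA | SRA.
Unchanged (no nullable symbols): S -> AN; S -> ff; A -> Sf; A -> gf; N -> fg; R -> gg.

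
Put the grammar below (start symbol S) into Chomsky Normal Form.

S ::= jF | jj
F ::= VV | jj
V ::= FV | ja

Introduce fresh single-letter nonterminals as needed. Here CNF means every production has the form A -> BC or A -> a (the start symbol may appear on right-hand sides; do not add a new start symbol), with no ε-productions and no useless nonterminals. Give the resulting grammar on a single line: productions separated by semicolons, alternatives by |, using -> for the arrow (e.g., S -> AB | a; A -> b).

S -> AA | AF; A -> j; B -> a; F -> AA | VV; V -> AB | FV

No ε-productions.
No unit productions to eliminate.
TERM: introduce B -> a, A -> j and substitute in every rule of length ≥2.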